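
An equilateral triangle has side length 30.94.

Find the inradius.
r = Area/s with s the semi-perimeter.
Area = (√3/4)·30.94² = (√3/4)·957.2836 ≈ 0.433013·957.2836 ≈ 414.516
s = 3·30.94/2 = 46.41
r ≈ 414.516/46.41 ≈ 8.93161
(Equivalently r = side/(2√3) = 30.94/3.4641 ≈ 8.93161.)

r = 8.932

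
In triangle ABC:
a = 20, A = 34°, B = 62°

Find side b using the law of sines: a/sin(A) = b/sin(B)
a/sin(A) = b/sin(B)  ⇒  b = a·sin(B)/sin(A) = 20·sin(62°)/sin(34°)
sin(62°) ≈ 0.882948, sin(34°) ≈ 0.559193
b ≈ 20·0.882948/0.559193 ≈ 17.659/0.559193 ≈ 31.5794

b = 31.58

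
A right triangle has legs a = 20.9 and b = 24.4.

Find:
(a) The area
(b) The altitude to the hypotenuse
(a) The legs are perpendicular, so Area = ½·a·b = ½·20.9·24.4 = ½·509.96 = 254.98
(b) Hypotenuse c = √(a² + b²) = √(436.81 + 595.36) = √1032.17 ≈ 32.1274
    Area = ½·c·h_c  ⇒  h_c = 2·Area/c = 509.96/32.1274 ≈ 15.8731

Area = 254.98, h_c = 15.87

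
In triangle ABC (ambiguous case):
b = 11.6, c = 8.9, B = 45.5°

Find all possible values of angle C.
b/sin(B) = c/sin(C)  ⇒  sin(C) = c·sin(B)/b = 8.9·sin(45.5°)/11.6
sin(45.5°) ≈ 0.71325
sin(C) ≈ 8.9·0.71325/11.6 ≈ 6.34793/11.6 ≈ 0.547235
Candidate 1: C₁ = arcsin(0.547235) ≈ 33.1775°  →  A = 180° − 45.5° − 33.1775° ≈ 101.322° > 0, valid
Candidate 2: C₂ = 180° − C₁ ≈ 146.822°  →  A = 180° − 45.5° − 146.822° ≈ -12.3225° ≤ 0, not a valid triangle

C = 33.18° (one solution)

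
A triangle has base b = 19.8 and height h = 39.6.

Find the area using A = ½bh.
A = ½·b·h = ½·19.8·39.6 = ½·784.08 = 392.04

Area = 392.04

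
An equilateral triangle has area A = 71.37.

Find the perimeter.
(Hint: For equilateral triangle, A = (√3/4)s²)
A = (√3/4)s²  ⇒  s² = 4A/√3 = 4·71.37/√3 = 285.48/1.73205 ≈ 164.822
s ≈ √164.822 ≈ 12.8383
Perimeter = 3s ≈ 3·12.8383 ≈ 38.5149

Perimeter = 38.51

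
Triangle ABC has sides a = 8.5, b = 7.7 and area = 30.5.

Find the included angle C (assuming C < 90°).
Area = ½·a·b·sin(C)  ⇒  sin(C) = 2·Area/(a·b) = 2·30.5/(8.5·7.7) = 61/65.45 ≈ 0.932009
C = arcsin(0.932009) ≈ 68.7502° (taking the acute solution since C < 90°)

C = 68.75°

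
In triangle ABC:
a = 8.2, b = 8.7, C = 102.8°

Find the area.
Two sides and the included angle (SAS): A = ½·a·b·sin(C) = ½·8.2·8.7·sin(102.8°)
sin(102.8°) ≈ 0.975149
A ≈ ½·71.34·0.975149 = 35.67·0.975149 ≈ 34.7836

Area = 34.78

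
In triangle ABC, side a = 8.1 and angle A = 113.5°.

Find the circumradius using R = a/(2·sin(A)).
R = a/(2·sin(A)) = 8.1/(2·sin(113.5°))
sin(113.5°) ≈ 0.91706
R ≈ 8.1/(2·0.91706) = 8.1/1.83412 ≈ 4.41629

R = 4.416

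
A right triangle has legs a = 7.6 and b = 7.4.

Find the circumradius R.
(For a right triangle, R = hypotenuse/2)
Hypotenuse c = √(a² + b²) = √(57.76 + 54.76) = √112.52 ≈ 10.6075
R = c/2 ≈ 10.6075/2 ≈ 5.30377

R = 5.304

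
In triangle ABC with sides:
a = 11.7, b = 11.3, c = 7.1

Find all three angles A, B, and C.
Law of cosines for each angle (a² = 136.89, b² = 127.69, c² = 50.41):
cos(A) = (b² + c² − a²)/(2bc) = (127.69 + 50.41 − 136.89)/(2·11.3·7.1) = 41.21/160.46 ≈ 0.256824  ⇒  A ≈ 75.1183°
cos(B) = (a² + c² − b²)/(2ac) = (136.89 + 50.41 − 127.69)/(2·11.7·7.1) = 59.61/166.14 ≈ 0.358794  ⇒  B ≈ 68.9739°
cos(C) = (a² + b² − c²)/(2ab) = (136.89 + 127.69 − 50.41)/(2·11.7·11.3) = 214.17/264.42 ≈ 0.809961  ⇒  C ≈ 35.9078°
Check: A + B + C ≈ 180°

A = 75.12°, B = 68.97°, C = 35.91°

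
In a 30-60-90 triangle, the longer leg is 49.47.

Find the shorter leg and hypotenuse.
In a 30-60-90 triangle the sides are in ratio 1 : √3 : 2, so short leg = long leg/√3 and hypotenuse = 2·(short leg).
Short leg = 49.47/√3 ≈ 49.47/1.73205 ≈ 28.5615
Hypotenuse = 2·28.5615 ≈ 57.123

Short leg = 28.56, Hypotenuse = 57.12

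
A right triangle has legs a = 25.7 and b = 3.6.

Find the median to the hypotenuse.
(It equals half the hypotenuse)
Hypotenuse c = √(a² + b²) = √(660.49 + 12.96) = √673.45 ≈ 25.9509
Median to hypotenuse = c/2 ≈ 25.9509/2 ≈ 12.9755

Median = 12.98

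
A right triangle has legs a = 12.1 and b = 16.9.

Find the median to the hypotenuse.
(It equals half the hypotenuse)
Hypotenuse c = √(a² + b²) = √(146.41 + 285.61) = √432.02 ≈ 20.7851
Median to hypotenuse = c/2 ≈ 20.7851/2 ≈ 10.3925

Median = 10.39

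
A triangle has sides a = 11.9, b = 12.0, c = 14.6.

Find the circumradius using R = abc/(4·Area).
First find the area with Heron's formula.
s = (11.9 + 12.0 + 14.6)/2 = 19.25
Area = √(s(s−a)(s−b)(s−c)) = √(19.25·7.35·7.25·4.65) ≈ √4769.9 ≈ 69.0644
abc = 11.9·12.0·14.6 = 2084.88
R = abc/(4·Area) ≈ 2084.88/(4·69.0644) = 2084.88/276.258 ≈ 7.54686

R = 7.547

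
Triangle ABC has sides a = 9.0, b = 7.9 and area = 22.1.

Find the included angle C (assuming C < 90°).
Area = ½·a·b·sin(C)  ⇒  sin(C) = 2·Area/(a·b) = 2·22.1/(9.0·7.9) = 44.2/71.1 ≈ 0.62166
C = arcsin(0.62166) ≈ 38.4374° (taking the acute solution since C < 90°)

C = 38.44°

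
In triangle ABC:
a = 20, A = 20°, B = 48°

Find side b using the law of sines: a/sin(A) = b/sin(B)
a/sin(A) = b/sin(B)  ⇒  b = a·sin(B)/sin(A) = 20·sin(48°)/sin(20°)
sin(48°) ≈ 0.743145, sin(20°) ≈ 0.34202
b ≈ 20·0.743145/0.34202 ≈ 14.8629/0.34202 ≈ 43.4562

b = 43.46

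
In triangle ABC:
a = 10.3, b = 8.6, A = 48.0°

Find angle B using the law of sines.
a/sin(A) = b/sin(B)  ⇒  sin(B) = b·sin(A)/a = 8.6·sin(48.0°)/10.3
sin(48.0°) ≈ 0.743145
sin(B) ≈ 8.6·0.743145/10.3 ≈ 6.39105/10.3 ≈ 0.62049
B = arcsin(0.62049) ≈ 38.3519°
(Since b ≤ a we need B ≤ A, so the obtuse alternative 180° − 38.3519° ≈ 141.648° is rejected.)

B = 38.35°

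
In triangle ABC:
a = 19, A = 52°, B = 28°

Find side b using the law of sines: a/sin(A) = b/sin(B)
a/sin(A) = b/sin(B)  ⇒  b = a·sin(B)/sin(A) = 19·sin(28°)/sin(52°)
sin(28°) ≈ 0.469472, sin(52°) ≈ 0.788011
b ≈ 19·0.469472/0.788011 ≈ 8.91996/0.788011 ≈ 11.3196

b = 11.32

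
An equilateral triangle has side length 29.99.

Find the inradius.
r = Area/s with s the semi-perimeter.
Area = (√3/4)·29.99² = (√3/4)·899.4001 ≈ 0.433013·899.4001 ≈ 389.452
s = 3·29.99/2 = 44.985
r ≈ 389.452/44.985 ≈ 8.65737
(Equivalently r = side/(2√3) = 29.99/3.4641 ≈ 8.65737.)

r = 8.657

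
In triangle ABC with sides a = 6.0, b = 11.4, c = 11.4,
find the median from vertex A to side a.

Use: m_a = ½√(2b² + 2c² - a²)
m_a = ½√(2·11.4² + 2·11.4² − 6.0²) = ½√(2·129.96 + 2·129.96 − 36) = ½√(259.92 + 259.92 − 36) = ½√483.84
√483.84 ≈ 21.9964, so m_a ≈ 10.9982

m_a = 11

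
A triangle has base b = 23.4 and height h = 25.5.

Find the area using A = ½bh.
A = ½·b·h = ½·23.4·25.5 = ½·596.7 = 298.35

Area = 298.35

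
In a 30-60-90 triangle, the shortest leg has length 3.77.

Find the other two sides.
In a 30-60-90 triangle the sides are in ratio 1 : √3 : 2 (short leg : long leg : hypotenuse).
Long leg = 3.77·√3 ≈ 3.77·1.73205 ≈ 6.52983
Hypotenuse = 2·3.77 = 7.54

Long leg = 3.77√3 = 6.53, Hypotenuse = 7.54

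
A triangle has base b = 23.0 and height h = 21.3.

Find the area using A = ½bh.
A = ½·b·h = ½·23.0·21.3 = ½·489.9 = 244.95

Area = 244.95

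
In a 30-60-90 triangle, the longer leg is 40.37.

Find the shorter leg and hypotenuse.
In a 30-60-90 triangle the sides are in ratio 1 : √3 : 2, so short leg = long leg/√3 and hypotenuse = 2·(short leg).
Short leg = 40.37/√3 ≈ 40.37/1.73205 ≈ 23.3076
Hypotenuse = 2·23.3076 ≈ 46.6153

Short leg = 23.31, Hypotenuse = 46.62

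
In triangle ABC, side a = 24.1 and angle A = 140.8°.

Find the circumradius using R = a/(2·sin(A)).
R = a/(2·sin(A)) = 24.1/(2·sin(140.8°))
sin(140.8°) ≈ 0.632029
R ≈ 24.1/(2·0.632029) = 24.1/1.26406 ≈ 19.0656

R = 19.07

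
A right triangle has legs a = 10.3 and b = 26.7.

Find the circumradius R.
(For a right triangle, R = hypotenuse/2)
Hypotenuse c = √(a² + b²) = √(106.09 + 712.89) = √818.98 ≈ 28.6178
R = c/2 ≈ 28.6178/2 ≈ 14.3089

R = 14.31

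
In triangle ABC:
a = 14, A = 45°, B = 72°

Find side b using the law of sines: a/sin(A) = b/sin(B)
a/sin(A) = b/sin(B)  ⇒  b = a·sin(B)/sin(A) = 14·sin(72°)/sin(45°)
sin(72°) ≈ 0.951057, sin(45°) ≈ 0.707107
b ≈ 14·0.951057/0.707107 ≈ 13.3148/0.707107 ≈ 18.83

b = 18.83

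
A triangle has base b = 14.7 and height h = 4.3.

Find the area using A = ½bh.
A = ½·b·h = ½·14.7·4.3 = ½·63.21 = 31.605

Area = 31.605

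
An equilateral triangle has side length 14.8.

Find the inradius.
r = Area/s with s the semi-perimeter.
Area = (√3/4)·14.8² = (√3/4)·219.04 ≈ 0.433013·219.04 ≈ 94.8471
s = 3·14.8/2 = 22.2
r ≈ 94.8471/22.2 ≈ 4.27239
(Equivalently r = side/(2√3) = 14.8/3.4641 ≈ 4.27239.)

r = 4.272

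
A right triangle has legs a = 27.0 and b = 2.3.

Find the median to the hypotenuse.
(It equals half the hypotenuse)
Hypotenuse c = √(a² + b²) = √(729 + 5.29) = √734.29 ≈ 27.0978
Median to hypotenuse = c/2 ≈ 27.0978/2 ≈ 13.5489

Median = 13.55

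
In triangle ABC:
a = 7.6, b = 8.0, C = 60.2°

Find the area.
Two sides and the included angle (SAS): A = ½·a·b·sin(C) = ½·7.6·8.0·sin(60.2°)
sin(60.2°) ≈ 0.867765
A ≈ ½·60.8·0.867765 = 30.4·0.867765 ≈ 26.3801

Area = 26.38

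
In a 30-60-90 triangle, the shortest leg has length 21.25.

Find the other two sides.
In a 30-60-90 triangle the sides are in ratio 1 : √3 : 2 (short leg : long leg : hypotenuse).
Long leg = 21.25·√3 ≈ 21.25·1.73205 ≈ 36.8061
Hypotenuse = 2·21.25 = 42.5

Long leg = 21.25√3 = 36.81, Hypotenuse = 42.5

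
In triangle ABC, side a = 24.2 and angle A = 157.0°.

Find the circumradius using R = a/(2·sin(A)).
R = a/(2·sin(A)) = 24.2/(2·sin(157.0°))
sin(157.0°) ≈ 0.390731
R ≈ 24.2/(2·0.390731) = 24.2/0.781462 ≈ 30.9676

R = 30.97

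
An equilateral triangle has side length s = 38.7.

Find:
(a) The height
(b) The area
(a) The height splits the triangle into two 30-60-90 halves: h = s·√3/2 = 38.7·1.73205/2 ≈ 67.0304/2 ≈ 33.5152
(b) Area = (√3/4)·s² = (√3/4)·38.7² = (√3/4)·1497.69 ≈ 0.433013·1497.69 ≈ 648.519

Height = 33.52, Area = 648.5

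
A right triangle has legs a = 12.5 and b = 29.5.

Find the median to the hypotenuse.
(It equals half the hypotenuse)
Hypotenuse c = √(a² + b²) = √(156.25 + 870.25) = √1026.5 ≈ 32.039
Median to hypotenuse = c/2 ≈ 32.039/2 ≈ 16.0195

Median = 16.02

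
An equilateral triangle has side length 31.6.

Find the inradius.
r = Area/s with s the semi-perimeter.
Area = (√3/4)·31.6² = (√3/4)·998.56 ≈ 0.433013·998.56 ≈ 432.389
s = 3·31.6/2 = 47.4
r ≈ 432.389/47.4 ≈ 9.12213
(Equivalently r = side/(2√3) = 31.6/3.4641 ≈ 9.12213.)

r = 9.122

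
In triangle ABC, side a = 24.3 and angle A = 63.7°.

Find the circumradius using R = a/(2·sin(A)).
R = a/(2·sin(A)) = 24.3/(2·sin(63.7°))
sin(63.7°) ≈ 0.896486
R ≈ 24.3/(2·0.896486) = 24.3/1.79297 ≈ 13.5529

R = 13.55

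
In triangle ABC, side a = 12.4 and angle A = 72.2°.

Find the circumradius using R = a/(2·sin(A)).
R = a/(2·sin(A)) = 12.4/(2·sin(72.2°))
sin(72.2°) ≈ 0.952129
R ≈ 12.4/(2·0.952129) = 12.4/1.90426 ≈ 6.51172

R = 6.512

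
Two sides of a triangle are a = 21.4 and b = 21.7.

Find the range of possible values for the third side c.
Triangle inequality: |a − b| < c < a + b
|a − b| = |21.4 − 21.7| = 0.3
a + b = 21.4 + 21.7 = 43.1

0.3 < c < 43.1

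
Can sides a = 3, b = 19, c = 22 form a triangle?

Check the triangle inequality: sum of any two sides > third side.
a + b vs c: 3 + 19 = 22 ≤ 22  ✗
a + c vs b: 3 + 22 = 25 > 19  ✓
b + c vs a: 19 + 22 = 41 > 3  ✓

No: 3 + 19 = 22 is not > 22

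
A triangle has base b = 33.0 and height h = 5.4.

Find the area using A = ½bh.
A = ½·b·h = ½·33.0·5.4 = ½·178.2 = 89.1

Area = 89.1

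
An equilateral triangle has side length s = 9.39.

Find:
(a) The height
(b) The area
(a) The height splits the triangle into two 30-60-90 halves: h = s·√3/2 = 9.39·1.73205/2 ≈ 16.264/2 ≈ 8.13198
(b) Area = (√3/4)·s² = (√3/4)·9.39² = (√3/4)·88.1721 ≈ 0.433013·88.1721 ≈ 38.1796

Height = 8.132, Area = 38.18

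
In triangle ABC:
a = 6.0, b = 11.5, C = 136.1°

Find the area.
Two sides and the included angle (SAS): A = ½·a·b·sin(C) = ½·6.0·11.5·sin(136.1°)
sin(136.1°) ≈ 0.693402
A ≈ ½·69·0.693402 = 34.5·0.693402 ≈ 23.9224

Area = 23.92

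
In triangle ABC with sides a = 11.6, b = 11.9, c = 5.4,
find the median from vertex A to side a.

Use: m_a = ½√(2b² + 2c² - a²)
m_a = ½√(2·11.9² + 2·5.4² − 11.6²) = ½√(2·141.61 + 2·29.16 − 134.56) = ½√(283.22 + 58.32 − 134.56) = ½√206.98
√206.98 ≈ 14.3868, so m_a ≈ 7.1934

m_a = 7.193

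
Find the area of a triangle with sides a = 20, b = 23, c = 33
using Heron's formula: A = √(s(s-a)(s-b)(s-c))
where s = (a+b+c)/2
s = (20 + 23 + 33)/2 = 76/2 = 38
s − a = 18, s − b = 15, s − c = 5
s(s−a)(s−b)(s−c) = 38·18·15·5 = 51300
Area = √51300 ≈ 226.495

s = 38.0, Area = 226.5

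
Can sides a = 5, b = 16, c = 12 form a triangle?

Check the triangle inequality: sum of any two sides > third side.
a + b vs c: 5 + 16 = 21 > 12  ✓
a + c vs b: 5 + 12 = 17 > 16  ✓
b + c vs a: 16 + 12 = 28 > 5  ✓

Yes, triangle inequality satisfied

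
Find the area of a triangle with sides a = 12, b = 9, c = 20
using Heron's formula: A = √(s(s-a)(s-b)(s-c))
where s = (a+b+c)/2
s = (12 + 9 + 20)/2 = 41/2 = 20.5
s − a = 8.5, s − b = 11.5, s − c = 0.5
s(s−a)(s−b)(s−c) = 20.5·8.5·11.5·0.5 = 1001.9375
Area = √1001.9375 ≈ 31.6534

s = 20.5, Area = 31.65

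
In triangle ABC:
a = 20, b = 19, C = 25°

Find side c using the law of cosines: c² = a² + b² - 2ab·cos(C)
c² = 20² + 19² − 2·20·19·cos(25°)
cos(25°) ≈ 0.906308
c² ≈ 400 + 361 − 760·(0.906308) ≈ 761 − 688.794 ≈ 72.2061
c ≈ √72.2061 ≈ 8.49742

c = 8.497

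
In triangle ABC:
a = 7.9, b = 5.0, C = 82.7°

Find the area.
Two sides and the included angle (SAS): A = ½·a·b·sin(C) = ½·7.9·5.0·sin(82.7°)
sin(82.7°) ≈ 0.991894
A ≈ ½·39.5·0.991894 = 19.75·0.991894 ≈ 19.5899

Area = 19.59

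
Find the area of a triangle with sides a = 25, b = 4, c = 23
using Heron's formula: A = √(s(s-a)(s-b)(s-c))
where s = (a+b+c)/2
s = (25 + 4 + 23)/2 = 52/2 = 26
s − a = 1, s − b = 22, s − c = 3
s(s−a)(s−b)(s−c) = 26·1·22·3 = 1716
Area = √1716 ≈ 41.4246

s = 26.0, Area = 41.42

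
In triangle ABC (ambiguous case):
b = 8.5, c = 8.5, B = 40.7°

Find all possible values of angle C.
b/sin(B) = c/sin(C)  ⇒  sin(C) = c·sin(B)/b = 8.5·sin(40.7°)/8.5
sin(40.7°) ≈ 0.652098
sin(C) ≈ 8.5·0.652098/8.5 ≈ 5.54284/8.5 ≈ 0.652098
Candidate 1: C₁ = arcsin(0.652098) ≈ 40.7°  →  A = 180° − 40.7° − 40.7° ≈ 98.6° > 0, valid
Candidate 2: C₂ = 180° − C₁ ≈ 139.3°  →  A = 180° − 40.7° − 139.3° ≈ 0° ≤ 0, not a valid triangle

C = 40.7° (one solution)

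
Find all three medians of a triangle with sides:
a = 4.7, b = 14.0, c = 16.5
Median formula: m_a = ½√(2b² + 2c² − a²) (and cyclically). a² = 22.09, b² = 196, c² = 272.25.
m_a = ½√(2·196 + 2·272.25 − 22.09) = ½√914.41 ≈ ½·30.2392 ≈ 15.1196
m_b = ½√(2·22.09 + 2·272.25 − 196) = ½√392.68 ≈ ½·19.8162 ≈ 9.90808
m_c = ½√(2·22.09 + 2·196 − 272.25) = ½√163.93 ≈ ½·12.8035 ≈ 6.40176

m_a = 15.12, m_b = 9.908, m_c = 6.402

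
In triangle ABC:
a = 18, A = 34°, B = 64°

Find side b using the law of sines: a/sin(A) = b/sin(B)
a/sin(A) = b/sin(B)  ⇒  b = a·sin(B)/sin(A) = 18·sin(64°)/sin(34°)
sin(64°) ≈ 0.898794, sin(34°) ≈ 0.559193
b ≈ 18·0.898794/0.559193 ≈ 16.1783/0.559193 ≈ 28.9315

b = 28.93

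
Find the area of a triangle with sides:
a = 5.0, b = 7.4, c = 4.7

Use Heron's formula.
s = (5.0 + 7.4 + 4.7)/2 = 17.1/2 = 8.55
s − a = 3.55, s − b = 1.15, s − c = 3.85
s(s−a)(s−b)(s−c) = 8.55·3.55·1.15·3.85 ≈ 134.386
Area = √134.386 ≈ 11.5925

Area = 11.59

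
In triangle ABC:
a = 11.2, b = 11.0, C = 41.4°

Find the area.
Two sides and the included angle (SAS): A = ½·a·b·sin(C) = ½·11.2·11.0·sin(41.4°)
sin(41.4°) ≈ 0.661312
A ≈ ½·123.2·0.661312 = 61.6·0.661312 ≈ 40.7368

Area = 40.74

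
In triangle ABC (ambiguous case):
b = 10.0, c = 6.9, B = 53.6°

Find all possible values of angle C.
b/sin(B) = c/sin(C)  ⇒  sin(C) = c·sin(B)/b = 6.9·sin(53.6°)/10.0
sin(53.6°) ≈ 0.804894
sin(C) ≈ 6.9·0.804894/10.0 ≈ 5.55377/10.0 ≈ 0.555377
Candidate 1: C₁ = arcsin(0.555377) ≈ 33.7367°  →  A = 180° − 53.6° − 33.7367° ≈ 92.6633° > 0, valid
Candidate 2: C₂ = 180° − C₁ ≈ 146.263°  →  A = 180° − 53.6° − 146.263° ≈ -19.8633° ≤ 0, not a valid triangle

C = 33.74° (one solution)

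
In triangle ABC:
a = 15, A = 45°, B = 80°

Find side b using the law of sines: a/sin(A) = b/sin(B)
a/sin(A) = b/sin(B)  ⇒  b = a·sin(B)/sin(A) = 15·sin(80°)/sin(45°)
sin(80°) ≈ 0.984808, sin(45°) ≈ 0.707107
b ≈ 15·0.984808/0.707107 ≈ 14.7721/0.707107 ≈ 20.8909

b = 20.89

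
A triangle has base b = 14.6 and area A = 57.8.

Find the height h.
A = ½·b·h  ⇒  h = 2A/b = 2·57.8/14.6 = 115.6/14.6 ≈ 7.91781

h = 7.918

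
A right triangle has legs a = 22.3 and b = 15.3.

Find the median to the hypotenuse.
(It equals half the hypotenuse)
Hypotenuse c = √(a² + b²) = √(497.29 + 234.09) = √731.38 ≈ 27.044
Median to hypotenuse = c/2 ≈ 27.044/2 ≈ 13.522

Median = 13.52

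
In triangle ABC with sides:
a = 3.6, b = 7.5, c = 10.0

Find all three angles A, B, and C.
Law of cosines for each angle (a² = 12.96, b² = 56.25, c² = 100):
cos(A) = (b² + c² − a²)/(2bc) = (56.25 + 100 − 12.96)/(2·7.5·10.0) = 143.29/150 ≈ 0.955267  ⇒  A ≈ 17.2023°
cos(B) = (a² + c² − b²)/(2ac) = (12.96 + 100 − 56.25)/(2·3.6·10.0) = 56.71/72 ≈ 0.787639  ⇒  B ≈ 38.0346°
cos(C) = (a² + b² − c²)/(2ab) = (12.96 + 56.25 − 100)/(2·3.6·7.5) = -30.79/54 ≈ -0.570185  ⇒  C ≈ 124.763°
Check: A + B + C ≈ 180°

A = 17.2°, B = 38.03°, C = 124.8°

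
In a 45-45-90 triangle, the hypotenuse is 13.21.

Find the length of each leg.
In a 45-45-90 triangle hypotenuse = leg·√2, so leg = hypotenuse/√2.
Leg = 13.21/√2 ≈ 13.21/1.41421 ≈ 9.34088

Each leg = 9.341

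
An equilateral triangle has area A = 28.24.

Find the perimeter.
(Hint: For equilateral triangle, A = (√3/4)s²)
A = (√3/4)s²  ⇒  s² = 4A/√3 = 4·28.24/√3 = 112.96/1.73205 ≈ 65.2175
s ≈ √65.2175 ≈ 8.07573
Perimeter = 3s ≈ 3·8.07573 ≈ 24.2272

Perimeter = 24.23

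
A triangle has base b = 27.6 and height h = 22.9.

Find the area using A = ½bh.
A = ½·b·h = ½·27.6·22.9 = ½·632.04 = 316.02

Area = 316.02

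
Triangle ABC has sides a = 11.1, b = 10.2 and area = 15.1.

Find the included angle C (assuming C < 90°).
Area = ½·a·b·sin(C)  ⇒  sin(C) = 2·Area/(a·b) = 2·15.1/(11.1·10.2) = 30.2/113.22 ≈ 0.266737
C = arcsin(0.266737) ≈ 15.4702° (taking the acute solution since C < 90°)

C = 15.47°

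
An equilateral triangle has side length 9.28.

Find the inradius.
r = Area/s with s the semi-perimeter.
Area = (√3/4)·9.28² = (√3/4)·86.1184 ≈ 0.433013·86.1184 ≈ 37.2904
s = 3·9.28/2 = 13.92
r ≈ 37.2904/13.92 ≈ 2.67891
(Equivalently r = side/(2√3) = 9.28/3.4641 ≈ 2.67891.)

r = 2.679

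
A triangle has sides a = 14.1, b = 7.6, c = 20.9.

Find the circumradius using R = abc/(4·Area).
First find the area with Heron's formula.
s = (14.1 + 7.6 + 20.9)/2 = 21.3
Area = √(s(s−a)(s−b)(s−c)) = √(21.3·7.2·13.7·0.4) ≈ √840.413 ≈ 28.9899
abc = 14.1·7.6·20.9 = 2239.644
R = abc/(4·Area) ≈ 2239.644/(4·28.9899) = 2239.644/115.959 ≈ 19.314

R = 19.31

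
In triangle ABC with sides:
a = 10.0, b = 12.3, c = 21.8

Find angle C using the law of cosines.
c² = a² + b² − 2ab·cos(C)  ⇒  cos(C) = (a² + b² − c²)/(2ab)
cos(C) = (10.0² + 12.3² − 21.8²)/(2·10.0·12.3) = (100 + 151.29 − 475.24)/246 = -223.95/246 ≈ -0.910366
C = arccos(-0.910366) ≈ 155.556°

C = 155.6°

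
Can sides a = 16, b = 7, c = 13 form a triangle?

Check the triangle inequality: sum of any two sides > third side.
a + b vs c: 16 + 7 = 23 > 13  ✓
a + c vs b: 16 + 13 = 29 > 7  ✓
b + c vs a: 7 + 13 = 20 > 16  ✓

Yes, triangle inequality satisfied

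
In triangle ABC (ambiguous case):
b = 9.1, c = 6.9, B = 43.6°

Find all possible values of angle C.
b/sin(B) = c/sin(C)  ⇒  sin(C) = c·sin(B)/b = 6.9·sin(43.6°)/9.1
sin(43.6°) ≈ 0.68962
sin(C) ≈ 6.9·0.68962/9.1 ≈ 4.75837/9.1 ≈ 0.522898
Candidate 1: C₁ = arcsin(0.522898) ≈ 31.5269°  →  A = 180° − 43.6° − 31.5269° ≈ 104.873° > 0, valid
Candidate 2: C₂ = 180° − C₁ ≈ 148.473°  →  A = 180° − 43.6° − 148.473° ≈ -12.0731° ≤ 0, not a valid triangle

C = 31.53° (one solution)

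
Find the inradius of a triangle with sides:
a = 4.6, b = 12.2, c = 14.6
r = Area/s where s is the semi-perimeter.
s = (4.6 + 12.2 + 14.6)/2 = 31.4/2 = 15.7
Area = √(s(s−a)(s−b)(s−c)) = √(15.7·11.1·3.5·1.1) ≈ √670.939 ≈ 25.9025
r ≈ 25.9025/15.7 ≈ 1.64984

r = 1.65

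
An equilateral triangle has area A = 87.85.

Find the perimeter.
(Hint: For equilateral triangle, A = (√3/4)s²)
A = (√3/4)s²  ⇒  s² = 4A/√3 = 4·87.85/√3 = 351.4/1.73205 ≈ 202.881
s ≈ √202.881 ≈ 14.2436
Perimeter = 3s ≈ 3·14.2436 ≈ 42.7309

Perimeter = 42.73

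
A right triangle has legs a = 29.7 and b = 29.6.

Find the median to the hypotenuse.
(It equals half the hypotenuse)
Hypotenuse c = √(a² + b²) = √(882.09 + 876.16) = √1758.25 ≈ 41.9315
Median to hypotenuse = c/2 ≈ 41.9315/2 ≈ 20.9657

Median = 20.97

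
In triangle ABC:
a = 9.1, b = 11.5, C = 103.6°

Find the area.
Two sides and the included angle (SAS): A = ½·a·b·sin(C) = ½·9.1·11.5·sin(103.6°)
sin(103.6°) ≈ 0.971961
A ≈ ½·104.65·0.971961 = 52.325·0.971961 ≈ 50.8579

Area = 50.86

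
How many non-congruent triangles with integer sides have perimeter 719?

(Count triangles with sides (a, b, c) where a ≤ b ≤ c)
Let a ≤ b ≤ c with a + b + c = 719. The only binding inequality is a + b > c, i.e. 719 − c > c, so c < 719/2; and c ≥ 719/3 since c is the largest side.
So 240 ≤ c ≤ 359. For each c, b runs from ⌈(719 − c)/2⌉ up to c (then a = 719 − b − c satisfies 1 ≤ a ≤ b automatically), giving c − ⌈(719 − c)/2⌉ + 1 choices.
Summing over c: 1 + 3 + 4 + 6 + … + 178 + 180  (120 terms, c = 240, …, 359) = 10860
Check (closed form: nearest integer to p²/48 for even p, (p+3)²/48 for odd p): (719+3)²/48 = 722²/48 = 521284/48 ≈ 10860.08 → 10860

10860 triangles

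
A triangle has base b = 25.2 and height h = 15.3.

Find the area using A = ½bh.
A = ½·b·h = ½·25.2·15.3 = ½·385.56 = 192.78

Area = 192.78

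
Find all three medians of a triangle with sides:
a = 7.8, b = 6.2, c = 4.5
Median formula: m_a = ½√(2b² + 2c² − a²) (and cyclically). a² = 60.84, b² = 38.44, c² = 20.25.
m_a = ½√(2·38.44 + 2·20.25 − 60.84) = ½√56.54 ≈ ½·7.51931 ≈ 3.75965
m_b = ½√(2·60.84 + 2·20.25 − 38.44) = ½√123.74 ≈ ½·11.1238 ≈ 5.56192
m_c = ½√(2·60.84 + 2·38.44 − 20.25) = ½√178.31 ≈ ½·13.3533 ≈ 6.67664

m_a = 3.76, m_b = 5.562, m_c = 6.677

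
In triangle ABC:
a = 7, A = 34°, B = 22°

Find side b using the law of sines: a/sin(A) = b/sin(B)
a/sin(A) = b/sin(B)  ⇒  b = a·sin(B)/sin(A) = 7·sin(22°)/sin(34°)
sin(22°) ≈ 0.374607, sin(34°) ≈ 0.559193
b ≈ 7·0.374607/0.559193 ≈ 2.62225/0.559193 ≈ 4.68934

b = 4.689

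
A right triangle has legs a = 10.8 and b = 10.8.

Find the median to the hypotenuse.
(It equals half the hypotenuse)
Hypotenuse c = √(a² + b²) = √(116.64 + 116.64) = √233.28 ≈ 15.2735
Median to hypotenuse = c/2 ≈ 15.2735/2 ≈ 7.63675

Median = 7.637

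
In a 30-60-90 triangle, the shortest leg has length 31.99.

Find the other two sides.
In a 30-60-90 triangle the sides are in ratio 1 : √3 : 2 (short leg : long leg : hypotenuse).
Long leg = 31.99·√3 ≈ 31.99·1.73205 ≈ 55.4083
Hypotenuse = 2·31.99 = 63.98

Long leg = 31.99√3 = 55.41, Hypotenuse = 63.98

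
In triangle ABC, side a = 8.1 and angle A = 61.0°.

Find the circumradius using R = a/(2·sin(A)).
R = a/(2·sin(A)) = 8.1/(2·sin(61.0°))
sin(61.0°) ≈ 0.87462
R ≈ 8.1/(2·0.87462) = 8.1/1.74924 ≈ 4.63058

R = 4.631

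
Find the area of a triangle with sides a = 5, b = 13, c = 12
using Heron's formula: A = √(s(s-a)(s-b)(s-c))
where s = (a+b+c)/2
s = (5 + 13 + 12)/2 = 30/2 = 15
s − a = 10, s − b = 2, s − c = 3
s(s−a)(s−b)(s−c) = 15·10·2·3 = 900
Area = √900 ≈ 30

s = 15.0, Area = 30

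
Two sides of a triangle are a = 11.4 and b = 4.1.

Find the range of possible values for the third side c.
Triangle inequality: |a − b| < c < a + b
|a − b| = |11.4 − 4.1| = 7.3
a + b = 11.4 + 4.1 = 15.5

7.3 < c < 15.5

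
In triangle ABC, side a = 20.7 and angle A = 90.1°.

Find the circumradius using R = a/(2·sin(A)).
R = a/(2·sin(A)) = 20.7/(2·sin(90.1°))
sin(90.1°) ≈ 0.999998
R ≈ 20.7/(2·0.999998) = 20.7/2 ≈ 10.35

R = 10.35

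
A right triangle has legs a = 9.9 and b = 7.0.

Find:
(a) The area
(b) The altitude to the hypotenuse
(a) The legs are perpendicular, so Area = ½·a·b = ½·9.9·7.0 = ½·69.3 = 34.65
(b) Hypotenuse c = √(a² + b²) = √(98.01 + 49) = √147.01 ≈ 12.1248
    Area = ½·c·h_c  ⇒  h_c = 2·Area/c = 69.3/12.1248 ≈ 5.71557

Area = 34.65, h_c = 5.716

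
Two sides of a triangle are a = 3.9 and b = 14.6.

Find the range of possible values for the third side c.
Triangle inequality: |a − b| < c < a + b
|a − b| = |3.9 − 14.6| = 10.7
a + b = 3.9 + 14.6 = 18.5

10.7 < c < 18.5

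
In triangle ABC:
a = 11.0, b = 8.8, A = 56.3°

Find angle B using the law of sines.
a/sin(A) = b/sin(B)  ⇒  sin(B) = b·sin(A)/a = 8.8·sin(56.3°)/11.0
sin(56.3°) ≈ 0.831954
sin(B) ≈ 8.8·0.831954/11.0 ≈ 7.3212/11.0 ≈ 0.665563
B = arcsin(0.665563) ≈ 41.7256°
(Since b ≤ a we need B ≤ A, so the obtuse alternative 180° − 41.7256° ≈ 138.274° is rejected.)

B = 41.73°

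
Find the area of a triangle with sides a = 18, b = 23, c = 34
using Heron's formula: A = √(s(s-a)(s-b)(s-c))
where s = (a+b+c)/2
s = (18 + 23 + 34)/2 = 75/2 = 37.5
s − a = 19.5, s − b = 14.5, s − c = 3.5
s(s−a)(s−b)(s−c) = 37.5·19.5·14.5·3.5 = 37110.9375
Area = √37110.9375 ≈ 192.642

s = 37.5, Area = 192.6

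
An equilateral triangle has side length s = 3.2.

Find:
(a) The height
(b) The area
(a) The height splits the triangle into two 30-60-90 halves: h = s·√3/2 = 3.2·1.73205/2 ≈ 5.54256/2 ≈ 2.77128
(b) Area = (√3/4)·s² = (√3/4)·3.2² = (√3/4)·10.24 ≈ 0.433013·10.24 ≈ 4.43405

Height = 2.771, Area = 4.434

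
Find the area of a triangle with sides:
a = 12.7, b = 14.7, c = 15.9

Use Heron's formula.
s = (12.7 + 14.7 + 15.9)/2 = 43.3/2 = 21.65
s − a = 8.95, s − b = 6.95, s − c = 5.75
s(s−a)(s−b)(s−c) = 21.65·8.95·6.95·5.75 ≈ 7743.43
Area = √7743.43 ≈ 87.9968

Area = 88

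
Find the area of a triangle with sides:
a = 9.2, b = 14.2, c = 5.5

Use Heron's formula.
s = (9.2 + 14.2 + 5.5)/2 = 28.9/2 = 14.45
s − a = 5.25, s − b = 0.25, s − c = 8.95
s(s−a)(s−b)(s−c) = 14.45·5.25·0.25·8.95 ≈ 169.742
Area = √169.742 ≈ 13.0285

Area = 13.03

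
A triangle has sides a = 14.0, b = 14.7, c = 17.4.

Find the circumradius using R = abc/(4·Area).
First find the area with Heron's formula.
s = (14.0 + 14.7 + 17.4)/2 = 23.05
Area = √(s(s−a)(s−b)(s−c)) = √(23.05·9.05·8.35·5.65) ≈ √9841.34 ≈ 99.2036
abc = 14.0·14.7·17.4 = 3580.92
R = abc/(4·Area) ≈ 3580.92/(4·99.2036) = 3580.92/396.814 ≈ 9.02417

R = 9.024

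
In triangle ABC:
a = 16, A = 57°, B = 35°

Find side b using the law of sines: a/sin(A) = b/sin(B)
a/sin(A) = b/sin(B)  ⇒  b = a·sin(B)/sin(A) = 16·sin(35°)/sin(57°)
sin(35°) ≈ 0.573576, sin(57°) ≈ 0.838671
b ≈ 16·0.573576/0.838671 ≈ 9.17722/0.838671 ≈ 10.9426

b = 10.94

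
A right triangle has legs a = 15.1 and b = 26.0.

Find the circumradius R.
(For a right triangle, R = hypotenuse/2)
Hypotenuse c = √(a² + b²) = √(228.01 + 676) = √904.01 ≈ 30.0668
R = c/2 ≈ 30.0668/2 ≈ 15.0334

R = 15.03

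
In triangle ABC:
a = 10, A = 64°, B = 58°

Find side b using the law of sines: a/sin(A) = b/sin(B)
a/sin(A) = b/sin(B)  ⇒  b = a·sin(B)/sin(A) = 10·sin(58°)/sin(64°)
sin(58°) ≈ 0.848048, sin(64°) ≈ 0.898794
b ≈ 10·0.848048/0.898794 ≈ 8.48048/0.898794 ≈ 9.4354

b = 9.435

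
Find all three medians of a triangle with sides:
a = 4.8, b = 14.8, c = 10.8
Median formula: m_a = ½√(2b² + 2c² − a²) (and cyclically). a² = 23.04, b² = 219.04, c² = 116.64.
m_a = ½√(2·219.04 + 2·116.64 − 23.04) = ½√648.32 ≈ ½·25.4621 ≈ 12.7311
m_b = ½√(2·23.04 + 2·116.64 − 219.04) = ½√60.32 ≈ ½·7.7666 ≈ 3.8833
m_c = ½√(2·23.04 + 2·219.04 − 116.64) = ½√367.52 ≈ ½·19.1708 ≈ 9.58541

m_a = 12.73, m_b = 3.883, m_c = 9.585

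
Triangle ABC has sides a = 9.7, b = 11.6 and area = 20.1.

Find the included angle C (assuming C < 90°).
Area = ½·a·b·sin(C)  ⇒  sin(C) = 2·Area/(a·b) = 2·20.1/(9.7·11.6) = 40.2/112.52 ≈ 0.35727
C = arcsin(0.35727) ≈ 20.9326° (taking the acute solution since C < 90°)

C = 20.93°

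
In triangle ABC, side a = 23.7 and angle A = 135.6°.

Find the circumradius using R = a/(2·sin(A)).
R = a/(2·sin(A)) = 23.7/(2·sin(135.6°))
sin(135.6°) ≈ 0.699663
R ≈ 23.7/(2·0.699663) = 23.7/1.39933 ≈ 16.9367

R = 16.94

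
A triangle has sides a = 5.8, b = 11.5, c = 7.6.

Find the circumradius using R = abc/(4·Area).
First find the area with Heron's formula.
s = (5.8 + 11.5 + 7.6)/2 = 12.45
Area = √(s(s−a)(s−b)(s−c)) = √(12.45·6.65·0.95·4.85) ≈ √381.466 ≈ 19.5312
abc = 5.8·11.5·7.6 = 506.92
R = abc/(4·Area) ≈ 506.92/(4·19.5312) = 506.92/78.1247 ≈ 6.4886

R = 6.489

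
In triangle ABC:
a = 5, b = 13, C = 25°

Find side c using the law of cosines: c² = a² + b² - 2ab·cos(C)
c² = 5² + 13² − 2·5·13·cos(25°)
cos(25°) ≈ 0.906308
c² ≈ 25 + 169 − 130·(0.906308) ≈ 194 − 117.82 ≈ 76.18
c ≈ √76.18 ≈ 8.72811

c = 8.728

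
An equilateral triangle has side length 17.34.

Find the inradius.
r = Area/s with s the semi-perimeter.
Area = (√3/4)·17.34² = (√3/4)·300.6756 ≈ 0.433013·300.6756 ≈ 130.196
s = 3·17.34/2 = 26.01
r ≈ 130.196/26.01 ≈ 5.00563
(Equivalently r = side/(2√3) = 17.34/3.4641 ≈ 5.00563.)

r = 5.006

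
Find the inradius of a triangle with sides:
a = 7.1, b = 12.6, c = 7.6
r = Area/s where s is the semi-perimeter.
s = (7.1 + 12.6 + 7.6)/2 = 27.3/2 = 13.65
Area = √(s(s−a)(s−b)(s−c)) = √(13.65·6.55·1.05·6.05) ≈ √567.961 ≈ 23.8319
r ≈ 23.8319/13.65 ≈ 1.74593

r = 1.746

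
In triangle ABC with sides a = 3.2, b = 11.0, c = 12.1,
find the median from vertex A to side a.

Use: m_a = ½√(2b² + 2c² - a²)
m_a = ½√(2·11.0² + 2·12.1² − 3.2²) = ½√(2·121 + 2·146.41 − 10.24) = ½√(242 + 292.82 − 10.24) = ½√524.58
√524.58 ≈ 22.9037, so m_a ≈ 11.4519

m_a = 11.45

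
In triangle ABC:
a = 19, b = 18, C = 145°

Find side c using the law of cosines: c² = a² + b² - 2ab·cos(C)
c² = 19² + 18² − 2·19·18·cos(145°)
cos(145°) ≈ -0.819152
c² ≈ 361 + 324 − 684·(-0.819152) ≈ 685 + 560.3 ≈ 1245.3
c ≈ √1245.3 ≈ 35.2888

c = 35.29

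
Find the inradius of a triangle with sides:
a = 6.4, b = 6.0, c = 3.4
r = Area/s where s is the semi-perimeter.
s = (6.4 + 6.0 + 3.4)/2 = 15.8/2 = 7.9
Area = √(s(s−a)(s−b)(s−c)) = √(7.9·1.5·1.9·4.5) ≈ √101.317 ≈ 10.0657
r ≈ 10.0657/7.9 ≈ 1.27413

r = 1.274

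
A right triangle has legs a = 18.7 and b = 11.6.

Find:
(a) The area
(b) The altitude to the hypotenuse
(a) The legs are perpendicular, so Area = ½·a·b = ½·18.7·11.6 = ½·216.92 = 108.46
(b) Hypotenuse c = √(a² + b²) = √(349.69 + 134.56) = √484.25 ≈ 22.0057
    Area = ½·c·h_c  ⇒  h_c = 2·Area/c = 216.92/22.0057 ≈ 9.85745

Area = 108.46, h_c = 9.857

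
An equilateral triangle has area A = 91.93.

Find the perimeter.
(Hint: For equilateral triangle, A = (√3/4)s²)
A = (√3/4)s²  ⇒  s² = 4A/√3 = 4·91.93/√3 = 367.72/1.73205 ≈ 212.303
s ≈ √212.303 ≈ 14.5706
Perimeter = 3s ≈ 3·14.5706 ≈ 43.7119

Perimeter = 43.71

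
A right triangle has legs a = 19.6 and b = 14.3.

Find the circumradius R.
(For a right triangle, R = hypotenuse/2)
Hypotenuse c = √(a² + b²) = √(384.16 + 204.49) = √588.65 ≈ 24.2621
R = c/2 ≈ 24.2621/2 ≈ 12.1311

R = 12.13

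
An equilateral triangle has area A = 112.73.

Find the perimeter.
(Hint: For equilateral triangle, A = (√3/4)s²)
A = (√3/4)s²  ⇒  s² = 4A/√3 = 4·112.73/√3 = 450.92/1.73205 ≈ 260.339
s ≈ √260.339 ≈ 16.135
Perimeter = 3s ≈ 3·16.135 ≈ 48.4051

Perimeter = 48.41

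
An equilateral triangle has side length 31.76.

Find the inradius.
r = Area/s with s the semi-perimeter.
Area = (√3/4)·31.76² = (√3/4)·1008.6976 ≈ 0.433013·1008.6976 ≈ 436.779
s = 3·31.76/2 = 47.64
r ≈ 436.779/47.64 ≈ 9.16832
(Equivalently r = side/(2√3) = 31.76/3.4641 ≈ 9.16832.)

r = 9.168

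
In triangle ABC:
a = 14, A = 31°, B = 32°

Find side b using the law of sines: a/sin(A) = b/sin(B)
a/sin(A) = b/sin(B)  ⇒  b = a·sin(B)/sin(A) = 14·sin(32°)/sin(31°)
sin(32°) ≈ 0.529919, sin(31°) ≈ 0.515038
b ≈ 14·0.529919/0.515038 ≈ 7.41887/0.515038 ≈ 14.4045

b = 14.4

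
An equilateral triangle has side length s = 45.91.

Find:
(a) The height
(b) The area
(a) The height splits the triangle into two 30-60-90 halves: h = s·√3/2 = 45.91·1.73205/2 ≈ 79.5185/2 ≈ 39.7592
(b) Area = (√3/4)·s² = (√3/4)·45.91² = (√3/4)·2107.7281 ≈ 0.433013·2107.7281 ≈ 912.673

Height = 39.76, Area = 912.7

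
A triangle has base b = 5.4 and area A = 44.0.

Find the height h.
A = ½·b·h  ⇒  h = 2A/b = 2·44.0/5.4 = 88/5.4 ≈ 16.2963

h = 16.3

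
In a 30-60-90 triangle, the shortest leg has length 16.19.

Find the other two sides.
In a 30-60-90 triangle the sides are in ratio 1 : √3 : 2 (short leg : long leg : hypotenuse).
Long leg = 16.19·√3 ≈ 16.19·1.73205 ≈ 28.0419
Hypotenuse = 2·16.19 = 32.38

Long leg = 16.19√3 = 28.04, Hypotenuse = 32.38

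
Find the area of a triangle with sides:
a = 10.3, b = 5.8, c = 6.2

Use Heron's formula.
s = (10.3 + 5.8 + 6.2)/2 = 22.3/2 = 11.15
s − a = 0.85, s − b = 5.35, s − c = 4.95
s(s−a)(s−b)(s−c) = 11.15·0.85·5.35·4.95 ≈ 250.988
Area = √250.988 ≈ 15.8426

Area = 15.84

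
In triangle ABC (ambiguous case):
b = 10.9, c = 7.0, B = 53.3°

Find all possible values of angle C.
b/sin(B) = c/sin(C)  ⇒  sin(C) = c·sin(B)/b = 7.0·sin(53.3°)/10.9
sin(53.3°) ≈ 0.801776
sin(C) ≈ 7.0·0.801776/10.9 ≈ 5.61243/10.9 ≈ 0.514902
Candidate 1: C₁ = arcsin(0.514902) ≈ 30.9909°  →  A = 180° − 53.3° − 30.9909° ≈ 95.7091° > 0, valid
Candidate 2: C₂ = 180° − C₁ ≈ 149.009°  →  A = 180° − 53.3° − 149.009° ≈ -22.3091° ≤ 0, not a valid triangle

C = 30.99° (one solution)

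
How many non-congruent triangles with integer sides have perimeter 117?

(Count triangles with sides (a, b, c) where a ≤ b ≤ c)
Let a ≤ b ≤ c with a + b + c = 117. The only binding inequality is a + b > c, i.e. 117 − c > c, so c < 117/2; and c ≥ 117/3 since c is the largest side.
So 39 ≤ c ≤ 58. For each c, b runs from ⌈(117 − c)/2⌉ up to c (then a = 117 − b − c satisfies 1 ≤ a ≤ b automatically), giving c − ⌈(117 − c)/2⌉ + 1 choices.
Summing over c: 1 + 2 + 4 + 5 + … + 28 + 29  (20 terms, c = 39, …, 58) = 300
Check (closed form: nearest integer to p²/48 for even p, (p+3)²/48 for odd p): (117+3)²/48 = 120²/48 = 14400/48 ≈ 300.00 → 300

300 triangles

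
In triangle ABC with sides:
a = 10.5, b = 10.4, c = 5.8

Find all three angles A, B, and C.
Law of cosines for each angle (a² = 110.25, b² = 108.16, c² = 33.64):
cos(A) = (b² + c² − a²)/(2bc) = (108.16 + 33.64 − 110.25)/(2·10.4·5.8) = 31.55/120.64 ≈ 0.261522  ⇒  A ≈ 74.8396°
cos(B) = (a² + c² − b²)/(2ac) = (110.25 + 33.64 − 108.16)/(2·10.5·5.8) = 35.73/121.8 ≈ 0.29335  ⇒  B ≈ 72.9414°
cos(C) = (a² + b² − c²)/(2ab) = (110.25 + 108.16 − 33.64)/(2·10.5·10.4) = 184.77/218.4 ≈ 0.846016  ⇒  C ≈ 32.219°
Check: A + B + C ≈ 180°

A = 74.84°, B = 72.94°, C = 32.22°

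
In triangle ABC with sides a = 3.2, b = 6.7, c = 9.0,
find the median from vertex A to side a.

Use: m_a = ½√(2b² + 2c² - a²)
m_a = ½√(2·6.7² + 2·9.0² − 3.2²) = ½√(2·44.89 + 2·81 − 10.24) = ½√(89.78 + 162 − 10.24) = ½√241.54
√241.54 ≈ 15.5416, so m_a ≈ 7.77078

m_a = 7.771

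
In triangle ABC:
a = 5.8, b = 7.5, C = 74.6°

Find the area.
Two sides and the included angle (SAS): A = ½·a·b·sin(C) = ½·5.8·7.5·sin(74.6°)
sin(74.6°) ≈ 0.964095
A ≈ ½·43.5·0.964095 = 21.75·0.964095 ≈ 20.9691

Area = 20.97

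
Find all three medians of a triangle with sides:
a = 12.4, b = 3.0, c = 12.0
Median formula: m_a = ½√(2b² + 2c² − a²) (and cyclically). a² = 153.76, b² = 9, c² = 144.
m_a = ½√(2·9 + 2·144 − 153.76) = ½√152.24 ≈ ½·12.3386 ≈ 6.16928
m_b = ½√(2·153.76 + 2·144 − 9) = ½√586.52 ≈ ½·24.2182 ≈ 12.1091
m_c = ½√(2·153.76 + 2·9 − 144) = ½√181.52 ≈ ½·13.4729 ≈ 6.73647

m_a = 6.169, m_b = 12.11, m_c = 6.736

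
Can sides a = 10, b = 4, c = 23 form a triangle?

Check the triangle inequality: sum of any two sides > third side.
a + b vs c: 10 + 4 = 14 ≤ 23  ✗
a + c vs b: 10 + 23 = 33 > 4  ✓
b + c vs a: 4 + 23 = 27 > 10  ✓

No: 10 + 4 = 14 is not > 23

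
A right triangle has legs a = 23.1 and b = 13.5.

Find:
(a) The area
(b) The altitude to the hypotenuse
(a) The legs are perpendicular, so Area = ½·a·b = ½·23.1·13.5 = ½·311.85 = 155.925
(b) Hypotenuse c = √(a² + b²) = √(533.61 + 182.25) = √715.86 ≈ 26.7556
    Area = ½·c·h_c  ⇒  h_c = 2·Area/c = 311.85/26.7556 ≈ 11.6555

Area = 155.925, h_c = 11.66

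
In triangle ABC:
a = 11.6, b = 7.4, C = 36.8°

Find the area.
Two sides and the included angle (SAS): A = ½·a·b·sin(C) = ½·11.6·7.4·sin(36.8°)
sin(36.8°) ≈ 0.599024
A ≈ ½·85.84·0.599024 = 42.92·0.599024 ≈ 25.7101

Area = 25.71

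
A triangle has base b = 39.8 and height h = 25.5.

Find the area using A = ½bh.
A = ½·b·h = ½·39.8·25.5 = ½·1014.9 = 507.45

Area = 507.45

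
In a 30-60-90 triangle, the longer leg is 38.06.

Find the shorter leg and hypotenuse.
In a 30-60-90 triangle the sides are in ratio 1 : √3 : 2, so short leg = long leg/√3 and hypotenuse = 2·(short leg).
Short leg = 38.06/√3 ≈ 38.06/1.73205 ≈ 21.974
Hypotenuse = 2·21.974 ≈ 43.9479

Short leg = 21.97, Hypotenuse = 43.95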